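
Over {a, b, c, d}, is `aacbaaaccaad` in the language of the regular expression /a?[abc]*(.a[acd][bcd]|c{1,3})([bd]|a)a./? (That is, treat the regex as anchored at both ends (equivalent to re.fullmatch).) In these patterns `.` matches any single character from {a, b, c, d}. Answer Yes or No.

Yes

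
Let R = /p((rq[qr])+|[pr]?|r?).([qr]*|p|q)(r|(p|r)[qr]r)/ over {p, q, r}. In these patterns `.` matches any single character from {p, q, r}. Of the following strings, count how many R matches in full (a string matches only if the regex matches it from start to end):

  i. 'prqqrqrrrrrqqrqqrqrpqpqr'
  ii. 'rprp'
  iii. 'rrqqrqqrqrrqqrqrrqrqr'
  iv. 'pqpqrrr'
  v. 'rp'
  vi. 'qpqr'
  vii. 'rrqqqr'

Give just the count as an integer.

0

i → no match
ii → no match — must start with 'p'
iii → no match — must start with 'p'
iv → no match
v → no match — must start with 'p'
vi → no match — must start with 'p'
vii → no match — must start with 'p'
Total matched: 0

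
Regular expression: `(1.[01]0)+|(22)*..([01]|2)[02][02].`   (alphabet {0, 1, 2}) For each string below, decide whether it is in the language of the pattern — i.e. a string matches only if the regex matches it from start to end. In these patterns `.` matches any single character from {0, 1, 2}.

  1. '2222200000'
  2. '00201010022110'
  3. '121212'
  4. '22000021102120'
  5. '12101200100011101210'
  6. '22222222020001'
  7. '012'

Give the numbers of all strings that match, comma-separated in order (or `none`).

1, 5, 6

1. '2222200000' → match
2 → no match
3. '121212' → no match
4 → no match
5 → match
6 → match
7. '012' → no match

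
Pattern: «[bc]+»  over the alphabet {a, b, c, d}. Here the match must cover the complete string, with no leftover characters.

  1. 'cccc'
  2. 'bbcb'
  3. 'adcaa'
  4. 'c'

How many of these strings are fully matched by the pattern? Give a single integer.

3

1. 'cccc' → match
2. 'bbcb' → match
3. 'adcaa' → no match
4. 'c' → match
Total matched: 3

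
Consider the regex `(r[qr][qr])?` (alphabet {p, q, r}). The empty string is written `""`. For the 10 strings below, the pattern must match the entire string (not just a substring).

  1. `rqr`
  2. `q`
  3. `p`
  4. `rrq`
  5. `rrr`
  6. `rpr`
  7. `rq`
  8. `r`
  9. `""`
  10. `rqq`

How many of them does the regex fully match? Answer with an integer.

5

1 → match
2 → no match
3 → no match
4 → match
5 → match
6 → no match
7 → no match
8 → no match
9 → match
10 → match
Total matched: 5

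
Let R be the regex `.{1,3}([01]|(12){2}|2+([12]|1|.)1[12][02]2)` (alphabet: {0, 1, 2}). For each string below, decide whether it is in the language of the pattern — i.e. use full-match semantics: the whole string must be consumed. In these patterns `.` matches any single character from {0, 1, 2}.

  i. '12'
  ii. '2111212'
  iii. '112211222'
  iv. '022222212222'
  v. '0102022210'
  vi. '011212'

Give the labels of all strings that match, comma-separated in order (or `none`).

i → no match
ii → match
iii → match
iv → no match
v → no match
vi → match

ii, iii, vi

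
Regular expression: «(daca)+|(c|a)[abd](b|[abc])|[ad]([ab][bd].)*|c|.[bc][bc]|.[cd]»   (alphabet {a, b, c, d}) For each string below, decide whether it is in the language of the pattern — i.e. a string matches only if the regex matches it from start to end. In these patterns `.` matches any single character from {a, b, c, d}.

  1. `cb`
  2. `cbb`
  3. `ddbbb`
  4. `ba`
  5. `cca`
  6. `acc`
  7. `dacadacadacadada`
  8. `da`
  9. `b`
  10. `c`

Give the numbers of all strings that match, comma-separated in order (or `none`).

1 → no match
2 → match
3 → no match
4 → no match
5 → no match
6 → match
7 → no match
8 → no match
9 → no match
10 → match

2, 6, 10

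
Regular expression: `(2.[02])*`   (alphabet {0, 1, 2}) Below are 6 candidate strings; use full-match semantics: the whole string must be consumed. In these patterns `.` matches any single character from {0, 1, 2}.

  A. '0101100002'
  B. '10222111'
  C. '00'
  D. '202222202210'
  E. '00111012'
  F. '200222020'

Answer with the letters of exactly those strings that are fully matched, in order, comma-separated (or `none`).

A → no match
B → no match
C → no match
D → match
E → no match
F → no match

D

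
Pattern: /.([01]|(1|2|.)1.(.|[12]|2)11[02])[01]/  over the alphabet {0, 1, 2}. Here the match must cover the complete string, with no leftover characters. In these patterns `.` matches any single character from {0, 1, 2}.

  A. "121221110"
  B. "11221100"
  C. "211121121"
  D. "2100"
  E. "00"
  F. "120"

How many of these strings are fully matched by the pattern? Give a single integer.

A. "121221110" → no match
B. "11221100" → no match
C. "211121121" → match
D. "2100" → no match
E. "00" → no match
F. "120" → no match
Total matched: 1

1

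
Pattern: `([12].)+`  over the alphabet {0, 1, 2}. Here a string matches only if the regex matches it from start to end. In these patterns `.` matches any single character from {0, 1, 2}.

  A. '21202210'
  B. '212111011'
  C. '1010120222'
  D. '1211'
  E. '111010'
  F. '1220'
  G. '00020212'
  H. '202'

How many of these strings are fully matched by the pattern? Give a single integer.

4

A → match
B → no match
C → no match
D → match
E → match
F → match
G → no match
H → no match
Total matched: 4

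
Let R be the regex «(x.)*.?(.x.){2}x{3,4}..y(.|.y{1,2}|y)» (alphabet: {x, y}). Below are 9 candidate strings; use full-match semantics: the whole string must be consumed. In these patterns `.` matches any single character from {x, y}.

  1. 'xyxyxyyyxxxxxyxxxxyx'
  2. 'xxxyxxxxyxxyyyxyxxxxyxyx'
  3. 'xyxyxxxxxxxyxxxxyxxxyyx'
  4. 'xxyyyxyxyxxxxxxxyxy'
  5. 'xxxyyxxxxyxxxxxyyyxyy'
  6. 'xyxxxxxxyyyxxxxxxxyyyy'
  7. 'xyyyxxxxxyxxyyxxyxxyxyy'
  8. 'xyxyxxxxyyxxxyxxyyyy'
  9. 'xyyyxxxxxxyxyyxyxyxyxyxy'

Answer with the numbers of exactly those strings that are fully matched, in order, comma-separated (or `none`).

none

1 → no match
2 → no match
3 → no match
4 → no match
5 → no match
6 → no match
7 → no match
8 → no match
9 → no match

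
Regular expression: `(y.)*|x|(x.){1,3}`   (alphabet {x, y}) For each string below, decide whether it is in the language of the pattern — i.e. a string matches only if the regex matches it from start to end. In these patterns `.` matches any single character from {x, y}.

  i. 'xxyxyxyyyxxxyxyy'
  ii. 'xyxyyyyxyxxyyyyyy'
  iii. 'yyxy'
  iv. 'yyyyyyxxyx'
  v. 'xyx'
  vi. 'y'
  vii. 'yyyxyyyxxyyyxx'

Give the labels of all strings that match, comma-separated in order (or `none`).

none

i → no match
ii → no match
iii → no match
iv → no match
v → no match
vi → no match
vii → no match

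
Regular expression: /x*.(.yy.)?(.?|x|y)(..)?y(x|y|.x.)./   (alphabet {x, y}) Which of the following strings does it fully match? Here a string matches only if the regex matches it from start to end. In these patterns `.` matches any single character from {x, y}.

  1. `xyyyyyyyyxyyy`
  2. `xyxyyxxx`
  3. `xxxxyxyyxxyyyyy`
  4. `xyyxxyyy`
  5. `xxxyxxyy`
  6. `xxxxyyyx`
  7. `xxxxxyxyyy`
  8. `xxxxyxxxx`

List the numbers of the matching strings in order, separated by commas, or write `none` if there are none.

2, 3, 4, 5, 6, 7, 8

1 → no match
2. `xyxyyxxx` → match
3 → match
4. `xyyxxyyy` → match
5. `xxxyxxyy` → match
6. `xxxxyyyx` → match
7. `xxxxxyxyyy` → match
8. `xxxxyxxxx` → match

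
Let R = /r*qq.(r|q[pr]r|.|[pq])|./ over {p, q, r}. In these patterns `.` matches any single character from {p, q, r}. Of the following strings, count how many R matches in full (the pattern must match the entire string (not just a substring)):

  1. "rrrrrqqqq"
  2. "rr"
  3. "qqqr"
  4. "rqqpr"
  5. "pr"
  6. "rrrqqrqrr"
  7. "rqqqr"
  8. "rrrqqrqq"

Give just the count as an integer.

1 → match
2 → no match
3 → match
4 → match
5 → no match
6 → match
7 → match
8 → no match
Total matched: 5

5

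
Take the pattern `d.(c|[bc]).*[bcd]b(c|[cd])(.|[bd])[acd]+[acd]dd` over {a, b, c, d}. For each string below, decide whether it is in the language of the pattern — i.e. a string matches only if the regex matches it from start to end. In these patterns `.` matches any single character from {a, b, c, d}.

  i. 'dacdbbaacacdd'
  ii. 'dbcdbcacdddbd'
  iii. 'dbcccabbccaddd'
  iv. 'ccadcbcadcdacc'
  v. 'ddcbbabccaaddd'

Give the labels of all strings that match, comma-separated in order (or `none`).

iii

i → no match
ii → no match — must end with 'dd'
iii → match
iv → no match — must start with 'd'
v → no match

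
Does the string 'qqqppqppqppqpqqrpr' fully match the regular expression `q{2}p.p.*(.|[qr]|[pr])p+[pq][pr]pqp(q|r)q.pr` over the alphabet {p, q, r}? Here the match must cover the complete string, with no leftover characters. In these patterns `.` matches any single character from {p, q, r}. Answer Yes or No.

No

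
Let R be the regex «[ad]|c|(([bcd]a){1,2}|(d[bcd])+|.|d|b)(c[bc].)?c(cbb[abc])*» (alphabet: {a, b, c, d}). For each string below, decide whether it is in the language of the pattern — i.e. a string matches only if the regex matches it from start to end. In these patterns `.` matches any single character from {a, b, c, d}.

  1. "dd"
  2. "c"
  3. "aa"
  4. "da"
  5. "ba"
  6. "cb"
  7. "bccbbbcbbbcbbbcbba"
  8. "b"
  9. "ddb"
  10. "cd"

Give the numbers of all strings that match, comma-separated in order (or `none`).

2, 7

1 → no match
2 → match
3 → no match
4 → no match
5 → no match
6 → no match
7 → match
8 → no match
9 → no match
10 → no match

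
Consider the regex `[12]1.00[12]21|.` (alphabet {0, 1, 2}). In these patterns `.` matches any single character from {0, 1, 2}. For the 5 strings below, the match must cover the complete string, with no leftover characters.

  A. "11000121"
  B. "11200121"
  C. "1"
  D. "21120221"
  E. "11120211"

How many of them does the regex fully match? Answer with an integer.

3

A → match
B → match
C → match
D → no match
E → no match
Total matched: 3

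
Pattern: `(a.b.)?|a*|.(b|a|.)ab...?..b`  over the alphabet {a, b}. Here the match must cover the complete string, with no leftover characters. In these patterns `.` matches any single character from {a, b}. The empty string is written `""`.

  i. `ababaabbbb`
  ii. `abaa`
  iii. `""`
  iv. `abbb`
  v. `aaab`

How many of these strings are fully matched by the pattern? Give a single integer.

3

i. `ababaabbbb` → match
ii. `abaa` → no match
iii. `""` → match
iv. `abbb` → match
v. `aaab` → no match
Total matched: 3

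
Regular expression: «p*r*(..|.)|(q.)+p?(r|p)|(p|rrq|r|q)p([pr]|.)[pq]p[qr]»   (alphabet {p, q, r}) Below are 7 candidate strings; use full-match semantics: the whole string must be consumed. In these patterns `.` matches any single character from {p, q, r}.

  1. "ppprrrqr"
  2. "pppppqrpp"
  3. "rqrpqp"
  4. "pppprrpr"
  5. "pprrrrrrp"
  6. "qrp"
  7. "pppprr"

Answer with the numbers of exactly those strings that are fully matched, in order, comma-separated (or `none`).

1 → match
2 → no match
3 → no match
4 → match
5 → match
6 → match
7 → match

1, 4, 5, 6, 7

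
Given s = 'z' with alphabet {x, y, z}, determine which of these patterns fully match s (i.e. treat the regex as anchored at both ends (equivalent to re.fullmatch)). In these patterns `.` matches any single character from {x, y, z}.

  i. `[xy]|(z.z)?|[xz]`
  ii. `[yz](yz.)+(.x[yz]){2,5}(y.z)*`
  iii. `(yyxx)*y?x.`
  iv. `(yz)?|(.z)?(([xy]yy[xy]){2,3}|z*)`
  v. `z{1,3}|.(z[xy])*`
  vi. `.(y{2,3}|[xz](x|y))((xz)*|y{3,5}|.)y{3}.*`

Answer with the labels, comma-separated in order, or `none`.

i, iv, v

i → match
ii → no match
iii → no match
iv → match
v → match
vi → no match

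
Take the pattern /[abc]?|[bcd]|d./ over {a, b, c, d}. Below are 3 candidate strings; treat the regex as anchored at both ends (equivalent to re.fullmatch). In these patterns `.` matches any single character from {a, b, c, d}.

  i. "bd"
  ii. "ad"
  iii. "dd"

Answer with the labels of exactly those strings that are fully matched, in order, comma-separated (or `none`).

iii

i. "bd" → no match
ii. "ad" → no match
iii. "dd" → match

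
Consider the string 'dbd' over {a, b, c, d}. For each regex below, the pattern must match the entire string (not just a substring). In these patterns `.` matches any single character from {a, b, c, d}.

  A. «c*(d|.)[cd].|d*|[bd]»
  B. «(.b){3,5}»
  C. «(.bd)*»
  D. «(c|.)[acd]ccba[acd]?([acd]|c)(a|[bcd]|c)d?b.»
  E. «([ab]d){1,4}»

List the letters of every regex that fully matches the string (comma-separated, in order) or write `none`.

C

A → no match
B → no match — must end with 'b'
C → match
D → no match
E → no match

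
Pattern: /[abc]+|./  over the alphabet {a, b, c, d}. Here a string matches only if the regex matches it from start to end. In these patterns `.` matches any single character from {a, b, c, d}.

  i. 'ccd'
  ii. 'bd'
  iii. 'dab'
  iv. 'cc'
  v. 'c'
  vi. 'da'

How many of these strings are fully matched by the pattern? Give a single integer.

2

i → no match
ii → no match
iii → no match
iv → match
v → match
vi → no match
Total matched: 2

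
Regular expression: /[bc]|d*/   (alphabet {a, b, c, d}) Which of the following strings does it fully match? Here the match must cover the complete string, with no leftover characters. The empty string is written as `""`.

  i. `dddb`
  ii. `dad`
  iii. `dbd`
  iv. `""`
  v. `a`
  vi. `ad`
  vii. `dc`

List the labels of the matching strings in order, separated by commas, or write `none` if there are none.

i → no match
ii → no match
iii → no match
iv → match
v → no match
vi → no match
vii → no match

iv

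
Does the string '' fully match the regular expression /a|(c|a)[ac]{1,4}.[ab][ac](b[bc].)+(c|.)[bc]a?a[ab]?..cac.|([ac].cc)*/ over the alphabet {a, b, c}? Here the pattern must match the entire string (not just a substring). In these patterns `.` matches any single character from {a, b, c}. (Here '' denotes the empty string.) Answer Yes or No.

Yes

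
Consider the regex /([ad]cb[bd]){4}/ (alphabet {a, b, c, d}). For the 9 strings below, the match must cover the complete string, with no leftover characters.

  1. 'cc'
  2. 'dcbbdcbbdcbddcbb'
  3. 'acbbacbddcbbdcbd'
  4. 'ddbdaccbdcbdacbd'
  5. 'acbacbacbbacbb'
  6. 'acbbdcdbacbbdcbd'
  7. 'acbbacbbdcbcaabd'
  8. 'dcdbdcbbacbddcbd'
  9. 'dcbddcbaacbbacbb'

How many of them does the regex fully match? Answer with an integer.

2

1. 'cc' → no match
2 → match
3 → match
4 → no match
5 → no match
6 → no match
7 → no match
8 → no match
9 → no match
Total matched: 2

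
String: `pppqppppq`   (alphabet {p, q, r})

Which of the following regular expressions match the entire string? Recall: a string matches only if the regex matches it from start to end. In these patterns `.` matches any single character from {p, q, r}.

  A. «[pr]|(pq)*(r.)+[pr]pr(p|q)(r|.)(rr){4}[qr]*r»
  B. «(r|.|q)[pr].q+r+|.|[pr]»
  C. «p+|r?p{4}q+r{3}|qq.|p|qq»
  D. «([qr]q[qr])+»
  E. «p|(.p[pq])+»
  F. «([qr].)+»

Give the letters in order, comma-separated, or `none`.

E

A → no match
B → no match
C → no match
D → no match
E → match
F → no match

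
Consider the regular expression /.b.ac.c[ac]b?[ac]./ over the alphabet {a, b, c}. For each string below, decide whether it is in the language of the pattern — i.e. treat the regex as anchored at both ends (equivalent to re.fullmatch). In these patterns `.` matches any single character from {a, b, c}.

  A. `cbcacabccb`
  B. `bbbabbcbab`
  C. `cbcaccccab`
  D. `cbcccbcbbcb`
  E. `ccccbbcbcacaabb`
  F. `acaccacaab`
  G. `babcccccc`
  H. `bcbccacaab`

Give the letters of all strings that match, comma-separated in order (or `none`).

C

A → no match
B → no match
C → match
D → no match
E → no match
F → no match
G → no match
H → no match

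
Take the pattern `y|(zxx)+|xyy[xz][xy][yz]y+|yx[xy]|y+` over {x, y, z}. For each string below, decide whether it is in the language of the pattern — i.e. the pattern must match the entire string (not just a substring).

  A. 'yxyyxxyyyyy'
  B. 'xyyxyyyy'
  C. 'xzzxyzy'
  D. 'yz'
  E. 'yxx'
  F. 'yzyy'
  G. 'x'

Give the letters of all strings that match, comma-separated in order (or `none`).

A → no match
B → match
C → no match
D → no match
E → match
F → no match
G → no match

B, E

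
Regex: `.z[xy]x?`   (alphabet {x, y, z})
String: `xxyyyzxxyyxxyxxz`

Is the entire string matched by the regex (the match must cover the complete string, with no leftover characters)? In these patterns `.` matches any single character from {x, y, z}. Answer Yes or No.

No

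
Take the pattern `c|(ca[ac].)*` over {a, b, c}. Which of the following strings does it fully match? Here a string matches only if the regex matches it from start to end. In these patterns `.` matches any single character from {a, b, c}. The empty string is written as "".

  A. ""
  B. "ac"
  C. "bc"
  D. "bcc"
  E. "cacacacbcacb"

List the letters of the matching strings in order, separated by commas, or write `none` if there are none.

A → match
B → no match
C → no match
D → no match
E → match

A, E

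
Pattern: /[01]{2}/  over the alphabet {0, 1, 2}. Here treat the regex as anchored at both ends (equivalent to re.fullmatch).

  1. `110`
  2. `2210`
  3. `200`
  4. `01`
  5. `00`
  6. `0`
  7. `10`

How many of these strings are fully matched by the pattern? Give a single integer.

3

1 → no match
2 → no match
3 → no match
4 → match
5 → match
6 → no match
7 → match
Total matched: 3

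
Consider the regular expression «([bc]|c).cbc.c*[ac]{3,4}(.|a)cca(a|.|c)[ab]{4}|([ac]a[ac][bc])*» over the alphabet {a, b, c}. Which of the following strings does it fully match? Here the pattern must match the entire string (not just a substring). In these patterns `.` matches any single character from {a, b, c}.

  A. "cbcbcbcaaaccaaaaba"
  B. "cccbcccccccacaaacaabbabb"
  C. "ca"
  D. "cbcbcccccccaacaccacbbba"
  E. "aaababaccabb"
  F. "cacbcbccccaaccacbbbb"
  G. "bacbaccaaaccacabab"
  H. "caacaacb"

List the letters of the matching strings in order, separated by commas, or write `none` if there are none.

A → match
B → no match
C → no match
D → match
E → no match
F → match
G → no match
H → match

A, D, F, H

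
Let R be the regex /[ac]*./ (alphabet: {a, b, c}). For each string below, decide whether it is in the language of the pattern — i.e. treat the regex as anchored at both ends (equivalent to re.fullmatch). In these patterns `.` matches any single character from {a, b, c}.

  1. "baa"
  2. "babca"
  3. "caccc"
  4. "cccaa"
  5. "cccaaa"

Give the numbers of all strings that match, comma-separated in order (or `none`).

1 → no match
2 → no match
3 → match
4 → match
5 → match

3, 4, 5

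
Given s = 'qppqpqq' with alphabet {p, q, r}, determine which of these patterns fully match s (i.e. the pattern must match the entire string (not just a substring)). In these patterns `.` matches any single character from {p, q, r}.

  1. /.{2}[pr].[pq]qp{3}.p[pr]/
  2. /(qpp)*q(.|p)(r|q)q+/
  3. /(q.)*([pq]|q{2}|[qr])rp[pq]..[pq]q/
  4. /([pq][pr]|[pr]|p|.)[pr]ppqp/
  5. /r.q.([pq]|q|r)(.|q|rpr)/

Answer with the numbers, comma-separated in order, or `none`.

1 → no match
2 → match
3 → no match
4 → no match — must end with 'ppqp'
5 → no match — must start with 'r'

2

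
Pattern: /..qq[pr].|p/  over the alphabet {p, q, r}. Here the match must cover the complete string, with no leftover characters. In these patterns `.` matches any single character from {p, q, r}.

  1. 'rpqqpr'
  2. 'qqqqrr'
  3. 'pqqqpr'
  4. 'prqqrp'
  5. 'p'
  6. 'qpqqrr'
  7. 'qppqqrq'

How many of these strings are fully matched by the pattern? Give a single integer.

6

1 → match
2 → match
3 → match
4 → match
5 → match
6 → match
7 → no match
Total matched: 6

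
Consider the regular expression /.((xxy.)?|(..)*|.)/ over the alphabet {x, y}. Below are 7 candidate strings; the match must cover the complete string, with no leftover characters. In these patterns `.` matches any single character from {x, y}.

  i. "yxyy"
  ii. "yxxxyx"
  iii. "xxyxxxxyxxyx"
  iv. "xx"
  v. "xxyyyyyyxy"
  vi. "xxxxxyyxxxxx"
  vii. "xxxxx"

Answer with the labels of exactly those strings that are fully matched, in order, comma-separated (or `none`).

iv, vii

i → no match
ii → no match
iii → no match
iv → match
v → no match
vi → no match
vii → match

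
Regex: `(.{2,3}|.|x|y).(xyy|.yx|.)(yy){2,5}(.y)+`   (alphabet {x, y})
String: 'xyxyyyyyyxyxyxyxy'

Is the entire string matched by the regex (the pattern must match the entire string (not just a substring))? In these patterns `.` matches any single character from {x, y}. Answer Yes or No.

Yes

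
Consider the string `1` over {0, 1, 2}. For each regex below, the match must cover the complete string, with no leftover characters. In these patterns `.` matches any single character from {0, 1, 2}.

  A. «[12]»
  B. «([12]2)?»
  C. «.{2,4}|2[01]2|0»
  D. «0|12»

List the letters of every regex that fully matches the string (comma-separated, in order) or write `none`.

A

A → match
B → no match
C → no match
D → no match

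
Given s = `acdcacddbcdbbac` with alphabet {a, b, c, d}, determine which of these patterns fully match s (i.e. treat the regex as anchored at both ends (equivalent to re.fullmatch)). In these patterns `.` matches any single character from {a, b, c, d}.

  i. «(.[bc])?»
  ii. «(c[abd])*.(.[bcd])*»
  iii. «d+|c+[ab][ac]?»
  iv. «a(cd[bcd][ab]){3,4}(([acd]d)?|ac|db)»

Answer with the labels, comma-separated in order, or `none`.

i → no match
ii → no match
iii → no match
iv → match

iv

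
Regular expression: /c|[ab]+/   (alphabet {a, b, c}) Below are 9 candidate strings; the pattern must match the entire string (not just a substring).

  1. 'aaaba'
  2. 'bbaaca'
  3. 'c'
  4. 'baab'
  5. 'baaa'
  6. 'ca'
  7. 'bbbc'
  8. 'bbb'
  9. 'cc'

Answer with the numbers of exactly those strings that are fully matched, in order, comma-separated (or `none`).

1, 3, 4, 5, 8

1. 'aaaba' → match
2. 'bbaaca' → no match
3. 'c' → match
4. 'baab' → match
5. 'baaa' → match
6. 'ca' → no match
7. 'bbbc' → no match
8. 'bbb' → match
9. 'cc' → no match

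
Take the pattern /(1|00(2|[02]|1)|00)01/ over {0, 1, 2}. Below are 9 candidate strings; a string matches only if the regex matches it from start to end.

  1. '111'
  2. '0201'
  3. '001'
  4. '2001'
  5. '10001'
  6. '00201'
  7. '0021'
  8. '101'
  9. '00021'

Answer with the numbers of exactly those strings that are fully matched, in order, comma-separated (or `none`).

6, 8

1 → no match — must end with '01'
2 → no match
3 → no match
4 → no match
5 → no match
6 → match
7 → no match — must end with '01'
8 → match
9 → no match — must end with '01'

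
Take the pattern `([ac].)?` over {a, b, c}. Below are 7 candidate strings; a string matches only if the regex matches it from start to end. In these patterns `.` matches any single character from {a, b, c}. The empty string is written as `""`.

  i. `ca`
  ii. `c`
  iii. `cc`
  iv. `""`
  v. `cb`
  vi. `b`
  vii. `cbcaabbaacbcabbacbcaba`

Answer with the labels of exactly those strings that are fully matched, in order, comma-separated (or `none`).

i → match
ii → no match
iii → match
iv → match
v → match
vi → no match
vii → no match

i, iii, iv, v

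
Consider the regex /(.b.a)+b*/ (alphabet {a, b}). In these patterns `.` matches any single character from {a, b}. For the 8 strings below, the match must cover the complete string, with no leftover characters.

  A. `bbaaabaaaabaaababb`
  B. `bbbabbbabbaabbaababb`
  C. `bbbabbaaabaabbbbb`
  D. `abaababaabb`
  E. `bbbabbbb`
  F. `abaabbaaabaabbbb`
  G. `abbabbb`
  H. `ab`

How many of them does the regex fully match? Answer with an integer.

4

A → no match
B → no match
C → match
D → no match
E → match
F → match
G → match
H → no match
Total matched: 4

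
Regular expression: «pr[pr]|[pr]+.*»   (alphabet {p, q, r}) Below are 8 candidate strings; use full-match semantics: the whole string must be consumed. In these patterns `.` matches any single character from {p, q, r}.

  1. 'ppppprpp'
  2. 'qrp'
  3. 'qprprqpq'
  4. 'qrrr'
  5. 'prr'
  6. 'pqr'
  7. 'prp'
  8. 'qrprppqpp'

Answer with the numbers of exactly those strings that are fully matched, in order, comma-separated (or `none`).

1, 5, 6, 7

1. 'ppppprpp' → match
2. 'qrp' → no match
3. 'qprprqpq' → no match
4. 'qrrr' → no match
5. 'prr' → match
6. 'pqr' → match
7. 'prp' → match
8. 'qrprppqpp' → no match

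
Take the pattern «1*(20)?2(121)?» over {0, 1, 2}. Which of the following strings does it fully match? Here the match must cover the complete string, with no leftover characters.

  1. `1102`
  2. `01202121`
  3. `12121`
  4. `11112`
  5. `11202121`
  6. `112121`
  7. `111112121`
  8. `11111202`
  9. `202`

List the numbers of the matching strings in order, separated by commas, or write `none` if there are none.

1 → no match
2 → no match
3 → match
4 → match
5 → match
6 → match
7 → match
8 → match
9 → match

3, 4, 5, 6, 7, 8, 9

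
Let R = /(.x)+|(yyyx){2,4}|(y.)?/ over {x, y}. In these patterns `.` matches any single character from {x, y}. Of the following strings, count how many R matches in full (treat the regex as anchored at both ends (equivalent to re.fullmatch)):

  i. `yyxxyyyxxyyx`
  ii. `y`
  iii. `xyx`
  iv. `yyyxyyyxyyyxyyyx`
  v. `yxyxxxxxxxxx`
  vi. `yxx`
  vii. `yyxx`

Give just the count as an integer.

i → no match
ii → no match
iii → no match
iv → match
v → match
vi → no match
vii → no match
Total matched: 2

2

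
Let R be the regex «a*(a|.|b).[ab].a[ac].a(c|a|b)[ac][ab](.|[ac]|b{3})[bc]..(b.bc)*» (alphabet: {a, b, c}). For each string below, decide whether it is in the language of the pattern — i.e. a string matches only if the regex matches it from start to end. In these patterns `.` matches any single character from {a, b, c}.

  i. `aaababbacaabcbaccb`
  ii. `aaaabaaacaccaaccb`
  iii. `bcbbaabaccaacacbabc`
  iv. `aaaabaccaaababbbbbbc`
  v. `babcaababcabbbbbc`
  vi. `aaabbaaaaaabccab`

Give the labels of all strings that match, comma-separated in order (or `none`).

i → match
ii → match
iii → match
iv → match
v → match
vi → match

i, ii, iii, iv, v, vi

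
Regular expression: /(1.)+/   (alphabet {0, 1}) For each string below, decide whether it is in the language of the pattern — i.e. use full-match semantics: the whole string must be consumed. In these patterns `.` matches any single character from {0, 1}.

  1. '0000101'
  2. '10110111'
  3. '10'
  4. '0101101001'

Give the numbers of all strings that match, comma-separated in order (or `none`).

3

1. '0000101' → no match — must start with '1'
2. '10110111' → no match
3. '10' → match
4. '0101101001' → no match — must start with '1'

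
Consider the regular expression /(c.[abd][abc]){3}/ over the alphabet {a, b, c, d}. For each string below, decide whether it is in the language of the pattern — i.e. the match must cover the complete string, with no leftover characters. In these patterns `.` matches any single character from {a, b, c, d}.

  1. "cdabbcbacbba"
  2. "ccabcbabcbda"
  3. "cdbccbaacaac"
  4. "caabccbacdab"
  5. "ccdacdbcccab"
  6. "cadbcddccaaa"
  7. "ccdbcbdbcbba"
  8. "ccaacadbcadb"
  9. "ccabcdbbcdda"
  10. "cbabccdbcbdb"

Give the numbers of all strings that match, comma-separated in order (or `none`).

1 → no match
2 → match
3 → match
4 → match
5 → match
6 → match
7 → match
8 → match
9 → match
10 → match

2, 3, 4, 5, 6, 7, 8, 9, 10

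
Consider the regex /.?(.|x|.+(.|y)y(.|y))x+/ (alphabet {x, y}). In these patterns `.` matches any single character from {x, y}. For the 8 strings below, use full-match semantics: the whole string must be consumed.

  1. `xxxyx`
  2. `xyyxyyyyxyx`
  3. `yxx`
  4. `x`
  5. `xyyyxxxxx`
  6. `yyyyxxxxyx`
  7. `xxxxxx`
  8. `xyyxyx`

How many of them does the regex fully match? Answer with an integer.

3

1 → no match
2 → no match
3 → match
4 → no match
5 → match
6 → no match
7 → match
8 → no match
Total matched: 3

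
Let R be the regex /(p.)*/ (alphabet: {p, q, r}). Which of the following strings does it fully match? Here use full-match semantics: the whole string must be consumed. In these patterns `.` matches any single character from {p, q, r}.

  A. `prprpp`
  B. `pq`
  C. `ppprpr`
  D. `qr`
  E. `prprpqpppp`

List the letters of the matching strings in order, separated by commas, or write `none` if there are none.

A. `prprpp` → match
B. `pq` → match
C. `ppprpr` → match
D. `qr` → no match
E. `prprpqpppp` → match

A, B, C, E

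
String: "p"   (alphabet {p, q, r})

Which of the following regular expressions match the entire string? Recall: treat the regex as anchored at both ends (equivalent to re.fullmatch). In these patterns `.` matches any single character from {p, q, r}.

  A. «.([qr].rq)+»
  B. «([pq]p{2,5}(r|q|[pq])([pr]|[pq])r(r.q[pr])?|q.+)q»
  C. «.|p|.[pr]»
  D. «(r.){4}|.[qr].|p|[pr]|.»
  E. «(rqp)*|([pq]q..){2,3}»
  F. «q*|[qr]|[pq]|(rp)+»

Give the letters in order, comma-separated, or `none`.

A → no match — must end with "rq"
B → no match — must end with "q"
C → match
D → match
E → no match
F → match

C, D, F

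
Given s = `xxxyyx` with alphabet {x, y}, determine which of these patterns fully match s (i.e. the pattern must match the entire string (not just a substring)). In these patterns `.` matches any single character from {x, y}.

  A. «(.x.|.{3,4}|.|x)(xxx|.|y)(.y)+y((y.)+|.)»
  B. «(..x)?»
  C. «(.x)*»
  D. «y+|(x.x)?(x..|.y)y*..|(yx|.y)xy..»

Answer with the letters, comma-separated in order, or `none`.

A, D

A → match
B → no match
C → no match
D → match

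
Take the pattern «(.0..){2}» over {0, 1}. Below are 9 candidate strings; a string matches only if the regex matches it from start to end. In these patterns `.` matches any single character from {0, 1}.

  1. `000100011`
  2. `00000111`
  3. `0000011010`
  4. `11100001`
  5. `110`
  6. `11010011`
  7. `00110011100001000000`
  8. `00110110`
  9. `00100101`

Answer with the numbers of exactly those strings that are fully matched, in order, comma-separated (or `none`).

none

1 → no match
2 → no match
3 → no match
4 → no match
5 → no match
6 → no match
7 → no match
8 → no match
9 → no match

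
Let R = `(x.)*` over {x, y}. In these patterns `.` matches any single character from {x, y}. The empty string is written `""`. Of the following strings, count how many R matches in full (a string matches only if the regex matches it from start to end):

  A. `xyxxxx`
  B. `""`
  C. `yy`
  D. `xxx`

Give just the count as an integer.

A → match
B → match
C → no match
D → no match
Total matched: 2

2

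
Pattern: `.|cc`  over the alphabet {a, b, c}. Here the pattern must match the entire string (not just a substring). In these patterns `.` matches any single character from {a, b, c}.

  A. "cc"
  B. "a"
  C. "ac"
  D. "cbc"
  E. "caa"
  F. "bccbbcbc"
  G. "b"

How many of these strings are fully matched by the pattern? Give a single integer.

3

A → match
B → match
C → no match
D → no match
E → no match
F → no match
G → match
Total matched: 3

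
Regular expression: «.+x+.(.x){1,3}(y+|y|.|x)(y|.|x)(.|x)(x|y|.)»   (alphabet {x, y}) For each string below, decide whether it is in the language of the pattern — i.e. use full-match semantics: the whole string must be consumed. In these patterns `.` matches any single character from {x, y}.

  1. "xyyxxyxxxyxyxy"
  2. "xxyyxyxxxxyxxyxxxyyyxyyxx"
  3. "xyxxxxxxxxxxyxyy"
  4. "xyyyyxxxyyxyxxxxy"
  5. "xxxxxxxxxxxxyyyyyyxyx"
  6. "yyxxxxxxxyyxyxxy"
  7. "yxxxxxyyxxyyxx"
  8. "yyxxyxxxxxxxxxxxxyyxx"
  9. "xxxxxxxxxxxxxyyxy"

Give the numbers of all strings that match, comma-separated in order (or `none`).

1 → no match
2 → no match
3 → match
4 → match
5 → match
6 → match
7 → no match
8 → match
9 → match

3, 4, 5, 6, 8, 9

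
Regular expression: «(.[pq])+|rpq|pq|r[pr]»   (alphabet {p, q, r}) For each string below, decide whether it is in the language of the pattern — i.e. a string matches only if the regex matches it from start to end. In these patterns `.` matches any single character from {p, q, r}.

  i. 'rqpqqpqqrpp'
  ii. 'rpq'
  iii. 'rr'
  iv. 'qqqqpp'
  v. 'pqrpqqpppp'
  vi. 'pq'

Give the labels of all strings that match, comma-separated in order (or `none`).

i → no match
ii → match
iii → match
iv → match
v → match
vi → match

ii, iii, iv, v, vi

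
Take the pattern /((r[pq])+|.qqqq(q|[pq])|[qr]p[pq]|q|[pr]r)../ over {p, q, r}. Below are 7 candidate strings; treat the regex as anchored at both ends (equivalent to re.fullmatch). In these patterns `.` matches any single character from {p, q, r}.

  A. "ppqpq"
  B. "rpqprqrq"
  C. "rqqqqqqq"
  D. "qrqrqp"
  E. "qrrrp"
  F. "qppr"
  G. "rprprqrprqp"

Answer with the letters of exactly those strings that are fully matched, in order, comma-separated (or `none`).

A → no match
B → no match
C → match
D → no match
E → no match
F → no match
G → no match

C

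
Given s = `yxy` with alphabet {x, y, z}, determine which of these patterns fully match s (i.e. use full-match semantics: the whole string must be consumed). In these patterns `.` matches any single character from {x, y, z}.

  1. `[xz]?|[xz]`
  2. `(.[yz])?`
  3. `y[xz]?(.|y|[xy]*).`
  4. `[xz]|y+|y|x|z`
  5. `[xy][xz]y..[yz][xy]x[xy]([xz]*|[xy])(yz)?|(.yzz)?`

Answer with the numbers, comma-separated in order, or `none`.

3

1 → no match
2 → no match
3 → match
4 → no match
5 → no match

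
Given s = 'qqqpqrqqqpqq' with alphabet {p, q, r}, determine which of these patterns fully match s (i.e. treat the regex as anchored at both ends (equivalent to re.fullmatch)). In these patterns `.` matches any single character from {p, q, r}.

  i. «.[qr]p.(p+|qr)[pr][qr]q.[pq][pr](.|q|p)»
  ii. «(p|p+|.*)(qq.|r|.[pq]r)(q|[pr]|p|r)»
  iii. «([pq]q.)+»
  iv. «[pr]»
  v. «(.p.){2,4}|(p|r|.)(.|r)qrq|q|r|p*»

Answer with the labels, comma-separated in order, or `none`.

i → no match
ii → no match
iii → match
iv → no match
v → no match

iii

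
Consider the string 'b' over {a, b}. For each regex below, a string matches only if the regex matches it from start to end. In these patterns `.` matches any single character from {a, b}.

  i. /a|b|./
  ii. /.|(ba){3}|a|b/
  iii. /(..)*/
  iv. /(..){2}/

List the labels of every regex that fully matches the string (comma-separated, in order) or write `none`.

i → match
ii → match
iii → no match
iv → no match

i, ii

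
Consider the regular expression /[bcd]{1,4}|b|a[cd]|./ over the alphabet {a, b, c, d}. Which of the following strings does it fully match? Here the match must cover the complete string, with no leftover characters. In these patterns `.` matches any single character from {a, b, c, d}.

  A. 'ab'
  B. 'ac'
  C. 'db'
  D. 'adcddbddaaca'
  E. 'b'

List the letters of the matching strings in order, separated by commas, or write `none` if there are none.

A → no match
B → match
C → match
D → no match
E → match

B, C, E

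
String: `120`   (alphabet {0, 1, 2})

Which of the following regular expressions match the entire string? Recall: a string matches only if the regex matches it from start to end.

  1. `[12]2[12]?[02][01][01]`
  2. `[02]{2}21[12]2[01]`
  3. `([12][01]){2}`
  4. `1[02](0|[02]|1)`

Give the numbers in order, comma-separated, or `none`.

1 → no match
2 → no match
3 → no match
4 → match

4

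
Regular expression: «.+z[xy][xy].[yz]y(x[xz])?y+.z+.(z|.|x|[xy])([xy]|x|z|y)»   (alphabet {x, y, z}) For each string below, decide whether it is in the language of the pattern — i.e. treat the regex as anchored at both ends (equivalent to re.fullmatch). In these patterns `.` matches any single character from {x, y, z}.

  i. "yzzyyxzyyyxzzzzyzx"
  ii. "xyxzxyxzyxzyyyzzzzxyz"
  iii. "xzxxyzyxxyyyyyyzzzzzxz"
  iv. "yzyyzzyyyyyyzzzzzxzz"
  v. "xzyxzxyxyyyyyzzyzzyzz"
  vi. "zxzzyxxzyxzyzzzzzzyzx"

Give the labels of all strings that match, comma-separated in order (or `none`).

i, ii, iii, iv, vi

i → match
ii → match
iii → match
iv → match
v → no match
vi → match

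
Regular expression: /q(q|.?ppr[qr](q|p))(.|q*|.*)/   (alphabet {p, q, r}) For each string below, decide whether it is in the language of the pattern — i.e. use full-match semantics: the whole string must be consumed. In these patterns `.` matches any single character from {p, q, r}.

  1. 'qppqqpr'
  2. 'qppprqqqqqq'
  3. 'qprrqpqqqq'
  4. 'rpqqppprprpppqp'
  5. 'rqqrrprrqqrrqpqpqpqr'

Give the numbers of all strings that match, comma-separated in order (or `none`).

1 → no match
2 → match
3 → no match
4 → no match — must start with 'q'
5 → no match — must start with 'q'

2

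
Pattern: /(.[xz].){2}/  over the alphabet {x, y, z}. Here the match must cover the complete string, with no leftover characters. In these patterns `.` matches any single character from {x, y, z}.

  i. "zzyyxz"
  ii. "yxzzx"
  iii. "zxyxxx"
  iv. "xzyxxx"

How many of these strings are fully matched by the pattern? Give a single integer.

3

i → match
ii → no match
iii → match
iv → match
Total matched: 3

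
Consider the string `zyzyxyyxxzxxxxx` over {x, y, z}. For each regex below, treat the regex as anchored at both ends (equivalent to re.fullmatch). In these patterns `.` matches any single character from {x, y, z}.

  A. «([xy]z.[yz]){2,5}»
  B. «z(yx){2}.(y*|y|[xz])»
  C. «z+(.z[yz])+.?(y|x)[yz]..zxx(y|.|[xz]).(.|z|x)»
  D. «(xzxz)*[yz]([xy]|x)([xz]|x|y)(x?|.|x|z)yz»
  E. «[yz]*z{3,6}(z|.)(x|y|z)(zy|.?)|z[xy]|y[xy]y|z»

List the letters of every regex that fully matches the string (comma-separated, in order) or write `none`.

A → no match
B → no match — must start with `zyx`
C → match
D → no match — must end with `yz`
E → no match

C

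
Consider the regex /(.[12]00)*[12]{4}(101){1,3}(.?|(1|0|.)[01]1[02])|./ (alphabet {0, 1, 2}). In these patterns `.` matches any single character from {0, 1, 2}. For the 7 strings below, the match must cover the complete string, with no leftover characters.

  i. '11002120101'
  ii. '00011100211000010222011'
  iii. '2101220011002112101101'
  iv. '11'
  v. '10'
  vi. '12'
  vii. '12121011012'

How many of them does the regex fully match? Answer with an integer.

1

i → no match
ii → no match
iii → no match
iv → no match
v → no match
vi → no match
vii → match
Total matched: 1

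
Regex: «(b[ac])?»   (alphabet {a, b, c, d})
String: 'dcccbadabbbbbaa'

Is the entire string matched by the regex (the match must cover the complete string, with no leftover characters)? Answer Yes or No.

No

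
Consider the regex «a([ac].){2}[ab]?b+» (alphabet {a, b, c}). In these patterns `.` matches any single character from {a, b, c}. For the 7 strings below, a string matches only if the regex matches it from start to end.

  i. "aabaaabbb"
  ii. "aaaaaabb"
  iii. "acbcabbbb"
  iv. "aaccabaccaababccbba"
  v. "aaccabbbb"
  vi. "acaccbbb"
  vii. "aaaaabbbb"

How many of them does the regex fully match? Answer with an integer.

i → match
ii → match
iii → match
iv → no match — must end with "b"
v → match
vi → match
vii → match
Total matched: 6

6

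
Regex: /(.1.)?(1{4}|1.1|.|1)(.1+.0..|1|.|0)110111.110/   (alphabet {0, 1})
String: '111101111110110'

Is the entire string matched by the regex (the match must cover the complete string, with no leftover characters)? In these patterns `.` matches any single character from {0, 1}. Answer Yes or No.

No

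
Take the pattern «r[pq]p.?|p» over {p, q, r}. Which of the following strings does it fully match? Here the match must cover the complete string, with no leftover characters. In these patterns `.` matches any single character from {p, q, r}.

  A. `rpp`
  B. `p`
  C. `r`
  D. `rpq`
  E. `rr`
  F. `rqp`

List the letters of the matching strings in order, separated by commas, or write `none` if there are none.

A → match
B → match
C → no match
D → no match
E → no match
F → match

A, B, F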